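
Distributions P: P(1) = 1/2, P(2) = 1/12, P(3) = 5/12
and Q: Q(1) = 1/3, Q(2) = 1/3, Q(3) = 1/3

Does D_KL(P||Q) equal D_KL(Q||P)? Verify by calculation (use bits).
D_KL(P||Q) = 0.2600 bits, D_KL(Q||P) = 0.3644 bits. No — D_KL(P||Q) ≠ D_KL(Q||P) for this pair.

D_KL(P||Q) = Σ P(x) log₂(P(x)/Q(x))

Computing term by term:
  P(1)·log₂(P(1)/Q(1)) = (1/2)·log₂((1/2)/(1/3)) = 0.29248
  P(2)·log₂(P(2)/Q(2)) = (1/12)·log₂((1/12)/(1/3)) = -0.16667
  P(3)·log₂(P(3)/Q(3)) = (5/12)·log₂((5/12)/(1/3)) = 0.13414

D_KL(P||Q) = 0.29248 - 0.16667 + 0.13414 = 0.25995 ≈ 0.2600 bits

D_KL(Q||P) = Σ Q(x) log₂(Q(x)/P(x))

Computing term by term:
  Q(1)·log₂(Q(1)/P(1)) = (1/3)·log₂((1/3)/(1/2)) = -0.19499
  Q(2)·log₂(Q(2)/P(2)) = (1/3)·log₂((1/3)/(1/12)) = 0.66667
  Q(3)·log₂(Q(3)/P(3)) = (1/3)·log₂((1/3)/(5/12)) = -0.10731

D_KL(Q||P) = -0.19499 + 0.66667 - 0.10731 = 0.36437 ≈ 0.3644 bits

These are NOT equal (difference: 0.1044 bits). KL divergence is asymmetric: D_KL(P||Q) ≠ D_KL(Q||P) in general.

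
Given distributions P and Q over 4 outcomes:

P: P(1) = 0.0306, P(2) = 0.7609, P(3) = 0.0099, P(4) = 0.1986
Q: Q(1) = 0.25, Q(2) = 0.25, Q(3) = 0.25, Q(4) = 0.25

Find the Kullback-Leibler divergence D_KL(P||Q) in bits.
1.0170 bits

D_KL(P||Q) = Σ P(x) log₂(P(x)/Q(x))

Computing term by term:
  P(1)·log₂(P(1)/Q(1)) = 0.0306·log₂(0.0306/0.25) = -0.09273
  P(2)·log₂(P(2)/Q(2)) = 0.7609·log₂(0.7609/0.25) = 1.22184
  P(3)·log₂(P(3)/Q(3)) = 0.0099·log₂(0.0099/0.25) = -0.04612
  P(4)·log₂(P(4)/Q(4)) = 0.1986·log₂(0.1986/0.25) = -0.06595

D_KL(P||Q) = -0.09273 + 1.22184 - 0.04612 - 0.06595 = 1.01704 ≈ 1.0170 bits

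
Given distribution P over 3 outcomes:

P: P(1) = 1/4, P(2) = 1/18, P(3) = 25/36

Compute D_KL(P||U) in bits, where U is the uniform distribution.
0.4880 bits

U(i) = 1/3 for all i

D_KL(P||U) = Σ P(x) log₂(P(x) / (1/3))
           = Σ P(x) log₂(P(x)) + log₂(3)
           = log₂(3) - H(P)

H(P) = -Σ P(x) log₂(P(x)):
  -P(1)·log₂(P(1)) = -(1/4)·log₂(1/4) = 0.50000
  -P(2)·log₂(P(2)) = -(1/18)·log₂(1/18) = 0.23166
  -P(3)·log₂(P(3)) = -(25/36)·log₂(25/36) = 0.36533
H(P) = 0.50000 + 0.23166 + 0.36533 = 1.09699 bits

log₂(3) = 1.58496 bits

D_KL(P||U) = 1.58496 - 1.09699 = 0.48797 ≈ 0.4880 bits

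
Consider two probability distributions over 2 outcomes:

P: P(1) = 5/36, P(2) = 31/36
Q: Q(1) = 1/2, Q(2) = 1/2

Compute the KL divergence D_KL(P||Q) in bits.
0.4187 bits

D_KL(P||Q) = Σ P(x) log₂(P(x)/Q(x))

Computing term by term:
  P(1)·log₂(P(1)/Q(1)) = (5/36)·log₂((5/36)/(1/2)) = -0.25667
  P(2)·log₂(P(2)/Q(2)) = (31/36)·log₂((31/36)/(1/2)) = 0.67534

D_KL(P||Q) = -0.25667 + 0.67534 = 0.41867 ≈ 0.4187 bits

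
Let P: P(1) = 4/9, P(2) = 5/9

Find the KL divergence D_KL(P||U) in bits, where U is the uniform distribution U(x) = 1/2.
0.0089 bits

U(i) = 1/2 for all i

D_KL(P||U) = Σ P(x) log₂(P(x) / (1/2))
           = Σ P(x) log₂(P(x)) + log₂(2)
           = log₂(2) - H(P)

H(P) = -Σ P(x) log₂(P(x)):
  -P(1)·log₂(P(1)) = -(4/9)·log₂(4/9) = 0.51997
  -P(2)·log₂(P(2)) = -(5/9)·log₂(5/9) = 0.47111
H(P) = 0.51997 + 0.47111 = 0.99108 bits

log₂(2) = 1.00000 bits

D_KL(P||U) = 1.00000 - 0.99108 = 0.00892 ≈ 0.0089 bits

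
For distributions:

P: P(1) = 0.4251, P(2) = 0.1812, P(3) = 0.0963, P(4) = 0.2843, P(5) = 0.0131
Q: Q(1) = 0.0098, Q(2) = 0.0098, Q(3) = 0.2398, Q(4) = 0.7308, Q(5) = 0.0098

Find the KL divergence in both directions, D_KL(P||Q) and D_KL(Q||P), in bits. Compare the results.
D_KL(P||Q) = 2.5662 bits, D_KL(Q||P) = 1.2124 bits. D_KL(P||Q) is larger than D_KL(Q||P) by 1.3538 bits; the two directions differ.

D_KL(P||Q) = Σ P(x) log₂(P(x)/Q(x))

Computing term by term:
  P(1)·log₂(P(1)/Q(1)) = 0.4251·log₂(0.4251/0.0098) = 2.31207
  P(2)·log₂(P(2)/Q(2)) = 0.1812·log₂(0.1812/0.0098) = 0.76261
  P(3)·log₂(P(3)/Q(3)) = 0.0963·log₂(0.0963/0.2398) = -0.12675
  P(4)·log₂(P(4)/Q(4)) = 0.2843·log₂(0.2843/0.7308) = -0.38723
  P(5)·log₂(P(5)/Q(5)) = 0.0131·log₂(0.0131/0.0098) = 0.00549

D_KL(P||Q) = 2.31207 + 0.76261 - 0.12675 - 0.38723 + 0.00549 = 2.56619 ≈ 2.5662 bits

D_KL(Q||P) = Σ Q(x) log₂(Q(x)/P(x))

Computing term by term:
  Q(1)·log₂(Q(1)/P(1)) = 0.0098·log₂(0.0098/0.4251) = -0.05330
  Q(2)·log₂(Q(2)/P(2)) = 0.0098·log₂(0.0098/0.1812) = -0.04124
  Q(3)·log₂(Q(3)/P(3)) = 0.2398·log₂(0.2398/0.0963) = 0.31563
  Q(4)·log₂(Q(4)/P(4)) = 0.7308·log₂(0.7308/0.2843) = 0.99540
  Q(5)·log₂(Q(5)/P(5)) = 0.0098·log₂(0.0098/0.0131) = -0.00410

D_KL(Q||P) = -0.05330 - 0.04124 + 0.31563 + 0.99540 - 0.00410 = 1.21239 ≈ 1.2124 bits

These are NOT equal (difference: 1.3538 bits). KL divergence is asymmetric: D_KL(P||Q) ≠ D_KL(Q||P) in general.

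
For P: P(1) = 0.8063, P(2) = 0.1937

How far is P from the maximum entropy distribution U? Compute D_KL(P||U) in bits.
0.2909 bits

U(i) = 1/2 for all i

D_KL(P||U) = Σ P(x) log₂(P(x) / (1/2))
           = Σ P(x) log₂(P(x)) + log₂(2)
           = log₂(2) - H(P)

H(P) = -Σ P(x) log₂(P(x)):
  -P(1)·log₂(P(1)) = -(0.8063)·log₂(0.8063) = 0.25045
  -P(2)·log₂(P(2)) = -(0.1937)·log₂(0.1937) = 0.45870
H(P) = 0.25045 + 0.45870 = 0.70915 bits

log₂(2) = 1.00000 bits

D_KL(P||U) = 1.00000 - 0.70915 = 0.29085 ≈ 0.2909 bits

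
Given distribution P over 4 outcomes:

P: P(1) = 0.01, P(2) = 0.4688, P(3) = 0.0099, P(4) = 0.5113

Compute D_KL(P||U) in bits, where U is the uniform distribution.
0.8605 bits

U(i) = 1/4 for all i

D_KL(P||U) = Σ P(x) log₂(P(x) / (1/4))
           = Σ P(x) log₂(P(x)) + log₂(4)
           = log₂(4) - H(P)

H(P) = -Σ P(x) log₂(P(x)):
  -P(1)·log₂(P(1)) = -(0.01)·log₂(0.01) = 0.06644
  -P(2)·log₂(P(2)) = -(0.4688)·log₂(0.4688) = 0.51238
  -P(3)·log₂(P(3)) = -(0.0099)·log₂(0.0099) = 0.06592
  -P(4)·log₂(P(4)) = -(0.5113)·log₂(0.5113) = 0.49481
H(P) = 0.06644 + 0.51238 + 0.06592 + 0.49481 = 1.13955 bits

log₂(4) = 2.00000 bits

D_KL(P||U) = 2.00000 - 1.13955 = 0.86045 ≈ 0.8605 bits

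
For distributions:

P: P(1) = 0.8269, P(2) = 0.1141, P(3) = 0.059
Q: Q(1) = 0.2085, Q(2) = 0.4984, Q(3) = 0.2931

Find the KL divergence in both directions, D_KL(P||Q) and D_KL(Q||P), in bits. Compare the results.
D_KL(P||Q) = 1.2645 bits, D_KL(Q||P) = 1.3235 bits. D_KL(Q||P) is larger than D_KL(P||Q) by 0.0590 bits; the two directions differ.

D_KL(P||Q) = Σ P(x) log₂(P(x)/Q(x))

Computing term by term:
  P(1)·log₂(P(1)/Q(1)) = 0.8269·log₂(0.8269/0.2085) = 1.64360
  P(2)·log₂(P(2)/Q(2)) = 0.1141·log₂(0.1141/0.4984) = -0.24269
  P(3)·log₂(P(3)/Q(3)) = 0.059·log₂(0.059/0.2931) = -0.13644

D_KL(P||Q) = 1.64360 - 0.24269 - 0.13644 = 1.26447 ≈ 1.2645 bits

D_KL(Q||P) = Σ Q(x) log₂(Q(x)/P(x))

Computing term by term:
  Q(1)·log₂(Q(1)/P(1)) = 0.2085·log₂(0.2085/0.8269) = -0.41443
  Q(2)·log₂(Q(2)/P(2)) = 0.4984·log₂(0.4984/0.1141) = 1.06010
  Q(3)·log₂(Q(3)/P(3)) = 0.2931·log₂(0.2931/0.059) = 0.67782

D_KL(Q||P) = -0.41443 + 1.06010 + 0.67782 = 1.32349 ≈ 1.3235 bits

These are NOT equal (difference: 0.0590 bits). KL divergence is asymmetric: D_KL(P||Q) ≠ D_KL(Q||P) in general.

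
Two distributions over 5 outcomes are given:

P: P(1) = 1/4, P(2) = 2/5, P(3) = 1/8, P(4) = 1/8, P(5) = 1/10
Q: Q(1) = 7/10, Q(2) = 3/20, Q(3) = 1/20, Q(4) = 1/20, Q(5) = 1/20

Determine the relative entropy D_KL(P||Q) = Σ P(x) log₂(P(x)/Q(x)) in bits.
0.6251 bits

D_KL(P||Q) = Σ P(x) log₂(P(x)/Q(x))

Computing term by term:
  P(1)·log₂(P(1)/Q(1)) = (1/4)·log₂((1/4)/(7/10)) = -0.37136
  P(2)·log₂(P(2)/Q(2)) = (2/5)·log₂((2/5)/(3/20)) = 0.56601
  P(3)·log₂(P(3)/Q(3)) = (1/8)·log₂((1/8)/(1/20)) = 0.16524
  P(4)·log₂(P(4)/Q(4)) = (1/8)·log₂((1/8)/(1/20)) = 0.16524
  P(5)·log₂(P(5)/Q(5)) = (1/10)·log₂((1/10)/(1/20)) = 0.10000

D_KL(P||Q) = -0.37136 + 0.56601 + 0.16524 + 0.16524 + 0.10000 = 0.62513 ≈ 0.6251 bits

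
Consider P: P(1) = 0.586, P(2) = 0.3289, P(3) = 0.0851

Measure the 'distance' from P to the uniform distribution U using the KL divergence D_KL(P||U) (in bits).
0.3030 bits

U(i) = 1/3 for all i

D_KL(P||U) = Σ P(x) log₂(P(x) / (1/3))
           = Σ P(x) log₂(P(x)) + log₂(3)
           = log₂(3) - H(P)

H(P) = -Σ P(x) log₂(P(x)):
  -P(1)·log₂(P(1)) = -(0.586)·log₂(0.586) = 0.45182
  -P(2)·log₂(P(2)) = -(0.3289)·log₂(0.3289) = 0.52765
  -P(3)·log₂(P(3)) = -(0.0851)·log₂(0.0851) = 0.30250
H(P) = 0.45182 + 0.52765 + 0.30250 = 1.28197 bits

log₂(3) = 1.58496 bits

D_KL(P||U) = 1.58496 - 1.28197 = 0.30299 ≈ 0.3030 bits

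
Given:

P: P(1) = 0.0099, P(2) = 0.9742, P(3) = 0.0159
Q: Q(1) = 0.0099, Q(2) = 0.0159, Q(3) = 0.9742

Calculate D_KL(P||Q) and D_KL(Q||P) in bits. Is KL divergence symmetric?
D_KL(P||Q) = 5.6895 bits, D_KL(Q||P) = 5.6895 bits. The two values coincide for this particular pair, but no — KL divergence is not symmetric in general.

D_KL(P||Q) = Σ P(x) log₂(P(x)/Q(x))

Computing term by term:
  P(1)·log₂(P(1)/Q(1)) = 0.0099·log₂(0.0099/0.0099) = 0.00000
  P(2)·log₂(P(2)/Q(2)) = 0.9742·log₂(0.9742/0.0159) = 5.78394
  P(3)·log₂(P(3)/Q(3)) = 0.0159·log₂(0.0159/0.9742) = -0.09440

D_KL(P||Q) = 0.00000 + 5.78394 - 0.09440 = 5.68954 ≈ 5.6895 bits

D_KL(Q||P) = Σ Q(x) log₂(Q(x)/P(x))

Computing term by term:
  Q(1)·log₂(Q(1)/P(1)) = 0.0099·log₂(0.0099/0.0099) = 0.00000
  Q(2)·log₂(Q(2)/P(2)) = 0.0159·log₂(0.0159/0.9742) = -0.09440
  Q(3)·log₂(Q(3)/P(3)) = 0.9742·log₂(0.9742/0.0159) = 5.78394

D_KL(Q||P) = 0.00000 - 0.09440 + 5.78394 = 5.68954 ≈ 5.6895 bits

These ARE equal here. Q is P with outcomes relabeled (Q(2) = P(3), Q(3) = P(2)) by a relabeling that is its own inverse, so the two sums contain exactly the same terms in a different order. This is a special case — KL divergence is not symmetric in general: D_KL(P||Q) ≠ D_KL(Q||P) for most P, Q.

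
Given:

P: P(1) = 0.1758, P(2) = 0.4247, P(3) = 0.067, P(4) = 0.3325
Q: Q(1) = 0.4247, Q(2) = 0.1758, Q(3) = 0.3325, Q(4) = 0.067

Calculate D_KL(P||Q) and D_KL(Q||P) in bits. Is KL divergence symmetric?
D_KL(P||Q) = 0.9303 bits, D_KL(Q||P) = 0.9303 bits. The two values coincide for this particular pair, but no — KL divergence is not symmetric in general.

D_KL(P||Q) = Σ P(x) log₂(P(x)/Q(x))

Computing term by term:
  P(1)·log₂(P(1)/Q(1)) = 0.1758·log₂(0.1758/0.4247) = -0.22371
  P(2)·log₂(P(2)/Q(2)) = 0.4247·log₂(0.4247/0.1758) = 0.54043
  P(3)·log₂(P(3)/Q(3)) = 0.067·log₂(0.067/0.3325) = -0.15485
  P(4)·log₂(P(4)/Q(4)) = 0.3325·log₂(0.3325/0.067) = 0.76845

D_KL(P||Q) = -0.22371 + 0.54043 - 0.15485 + 0.76845 = 0.93032 ≈ 0.9303 bits

D_KL(Q||P) = Σ Q(x) log₂(Q(x)/P(x))

Computing term by term:
  Q(1)·log₂(Q(1)/P(1)) = 0.4247·log₂(0.4247/0.1758) = 0.54043
  Q(2)·log₂(Q(2)/P(2)) = 0.1758·log₂(0.1758/0.4247) = -0.22371
  Q(3)·log₂(Q(3)/P(3)) = 0.3325·log₂(0.3325/0.067) = 0.76845
  Q(4)·log₂(Q(4)/P(4)) = 0.067·log₂(0.067/0.3325) = -0.15485

D_KL(Q||P) = 0.54043 - 0.22371 + 0.76845 - 0.15485 = 0.93032 ≈ 0.9303 bits

These ARE equal here. Q is P with outcomes relabeled (Q(1) = P(2), Q(2) = P(1), Q(3) = P(4), Q(4) = P(3)) by a relabeling that is its own inverse, so the two sums contain exactly the same terms in a different order. This is a special case — KL divergence is not symmetric in general: D_KL(P||Q) ≠ D_KL(Q||P) for most P, Q.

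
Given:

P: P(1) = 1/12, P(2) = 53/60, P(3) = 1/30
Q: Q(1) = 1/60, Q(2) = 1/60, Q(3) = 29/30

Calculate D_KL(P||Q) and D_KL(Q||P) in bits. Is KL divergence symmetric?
D_KL(P||Q) = 5.0912 bits, D_KL(Q||P) = 4.5619 bits. No, KL divergence is not symmetric.

D_KL(P||Q) = Σ P(x) log₂(P(x)/Q(x))

Computing term by term:
  P(1)·log₂(P(1)/Q(1)) = (1/12)·log₂((1/12)/(1/60)) = 0.19349
  P(2)·log₂(P(2)/Q(2)) = (53/60)·log₂((53/60)/(1/60)) = 5.05966
  P(3)·log₂(P(3)/Q(3)) = (1/30)·log₂((1/30)/(29/30)) = -0.16193

D_KL(P||Q) = 0.19349 + 5.05966 - 0.16193 = 5.09122 ≈ 5.0912 bits

D_KL(Q||P) = Σ Q(x) log₂(Q(x)/P(x))

Computing term by term:
  Q(1)·log₂(Q(1)/P(1)) = (1/60)·log₂((1/60)/(1/12)) = -0.03870
  Q(2)·log₂(Q(2)/P(2)) = (1/60)·log₂((1/60)/(53/60)) = -0.09547
  Q(3)·log₂(Q(3)/P(3)) = (29/30)·log₂((29/30)/(1/30)) = 4.69605

D_KL(Q||P) = -0.03870 - 0.09547 + 4.69605 = 4.56188 ≈ 4.5619 bits

These are NOT equal (difference: 0.5293 bits). KL divergence is asymmetric: D_KL(P||Q) ≠ D_KL(Q||P) in general.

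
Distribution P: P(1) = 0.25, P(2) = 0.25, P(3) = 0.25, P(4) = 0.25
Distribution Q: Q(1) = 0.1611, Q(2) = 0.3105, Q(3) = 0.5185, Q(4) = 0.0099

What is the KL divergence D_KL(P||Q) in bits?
0.9818 bits

D_KL(P||Q) = Σ P(x) log₂(P(x)/Q(x))

Computing term by term:
  P(1)·log₂(P(1)/Q(1)) = 0.25·log₂(0.25/0.1611) = 0.15849
  P(2)·log₂(P(2)/Q(2)) = 0.25·log₂(0.25/0.3105) = -0.07817
  P(3)·log₂(P(3)/Q(3)) = 0.25·log₂(0.25/0.5185) = -0.26310
  P(4)·log₂(P(4)/Q(4)) = 0.25·log₂(0.25/0.0099) = 1.16459

D_KL(P||Q) = 0.15849 - 0.07817 - 0.26310 + 1.16459 = 0.98181 ≈ 0.9818 bits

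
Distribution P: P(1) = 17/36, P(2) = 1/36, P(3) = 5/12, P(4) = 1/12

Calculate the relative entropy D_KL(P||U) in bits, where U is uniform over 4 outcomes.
0.5202 bits

U(i) = 1/4 for all i

D_KL(P||U) = Σ P(x) log₂(P(x) / (1/4))
           = Σ P(x) log₂(P(x)) + log₂(4)
           = log₂(4) - H(P)

H(P) = -Σ P(x) log₂(P(x)):
  -P(1)·log₂(P(1)) = -(17/36)·log₂(17/36) = 0.51116
  -P(2)·log₂(P(2)) = -(1/36)·log₂(1/36) = 0.14361
  -P(3)·log₂(P(3)) = -(5/12)·log₂(5/12) = 0.52626
  -P(4)·log₂(P(4)) = -(1/12)·log₂(1/12) = 0.29875
H(P) = 0.51116 + 0.14361 + 0.52626 + 0.29875 = 1.47978 bits

log₂(4) = 2.00000 bits

D_KL(P||U) = 2.00000 - 1.47978 = 0.52022 ≈ 0.5202 bits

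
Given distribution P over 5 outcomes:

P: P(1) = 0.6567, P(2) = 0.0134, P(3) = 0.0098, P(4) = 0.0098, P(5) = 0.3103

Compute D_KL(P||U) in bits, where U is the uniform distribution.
1.1855 bits

U(i) = 1/5 for all i

D_KL(P||U) = Σ P(x) log₂(P(x) / (1/5))
           = Σ P(x) log₂(P(x)) + log₂(5)
           = log₂(5) - H(P)

H(P) = -Σ P(x) log₂(P(x)):
  -P(1)·log₂(P(1)) = -(0.6567)·log₂(0.6567) = 0.39842
  -P(2)·log₂(P(2)) = -(0.0134)·log₂(0.0134) = 0.08337
  -P(3)·log₂(P(3)) = -(0.0098)·log₂(0.0098) = 0.06540
  -P(4)·log₂(P(4)) = -(0.0098)·log₂(0.0098) = 0.06540
  -P(5)·log₂(P(5)) = -(0.3103)·log₂(0.3103) = 0.52387
H(P) = 0.39842 + 0.08337 + 0.06540 + 0.06540 + 0.52387 = 1.13646 bits

log₂(5) = 2.32193 bits

D_KL(P||U) = 2.32193 - 1.13646 = 1.18547 ≈ 1.1855 bits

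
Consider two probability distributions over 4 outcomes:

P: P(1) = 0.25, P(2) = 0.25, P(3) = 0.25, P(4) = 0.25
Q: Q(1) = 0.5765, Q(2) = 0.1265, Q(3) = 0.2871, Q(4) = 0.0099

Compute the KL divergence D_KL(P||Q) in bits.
1.0590 bits

D_KL(P||Q) = Σ P(x) log₂(P(x)/Q(x))

Computing term by term:
  P(1)·log₂(P(1)/Q(1)) = 0.25·log₂(0.25/0.5765) = -0.30135
  P(2)·log₂(P(2)/Q(2)) = 0.25·log₂(0.25/0.1265) = 0.24570
  P(3)·log₂(P(3)/Q(3)) = 0.25·log₂(0.25/0.2871) = -0.04991
  P(4)·log₂(P(4)/Q(4)) = 0.25·log₂(0.25/0.0099) = 1.16459

D_KL(P||Q) = -0.30135 + 0.24570 - 0.04991 + 1.16459 = 1.05903 ≈ 1.0590 bits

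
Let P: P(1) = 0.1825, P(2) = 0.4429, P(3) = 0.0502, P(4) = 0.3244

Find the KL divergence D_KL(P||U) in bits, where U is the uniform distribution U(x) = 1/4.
0.2882 bits

U(i) = 1/4 for all i

D_KL(P||U) = Σ P(x) log₂(P(x) / (1/4))
           = Σ P(x) log₂(P(x)) + log₂(4)
           = log₂(4) - H(P)

H(P) = -Σ P(x) log₂(P(x)):
  -P(1)·log₂(P(1)) = -(0.1825)·log₂(0.1825) = 0.44786
  -P(2)·log₂(P(2)) = -(0.4429)·log₂(0.4429) = 0.52038
  -P(3)·log₂(P(3)) = -(0.0502)·log₂(0.0502) = 0.21667
  -P(4)·log₂(P(4)) = -(0.3244)·log₂(0.3244) = 0.52688
H(P) = 0.44786 + 0.52038 + 0.21667 + 0.52688 = 1.71179 bits

log₂(4) = 2.00000 bits

D_KL(P||U) = 2.00000 - 1.71179 = 0.28821 ≈ 0.2882 bits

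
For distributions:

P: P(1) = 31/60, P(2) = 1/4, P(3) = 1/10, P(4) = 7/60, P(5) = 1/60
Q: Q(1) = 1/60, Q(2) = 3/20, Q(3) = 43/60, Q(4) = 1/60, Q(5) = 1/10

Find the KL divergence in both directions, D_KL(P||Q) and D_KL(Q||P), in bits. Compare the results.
D_KL(P||Q) = 2.7442 bits, D_KL(Q||P) = 2.0549 bits. D_KL(P||Q) is larger than D_KL(Q||P) by 0.6893 bits; the two directions differ.

D_KL(P||Q) = Σ P(x) log₂(P(x)/Q(x))

Computing term by term:
  P(1)·log₂(P(1)/Q(1)) = (31/60)·log₂((31/60)/(1/60)) = 2.55967
  P(2)·log₂(P(2)/Q(2)) = (1/4)·log₂((1/4)/(3/20)) = 0.18424
  P(3)·log₂(P(3)/Q(3)) = (1/10)·log₂((1/10)/(43/60)) = -0.28413
  P(4)·log₂(P(4)/Q(4)) = (7/60)·log₂((7/60)/(1/60)) = 0.32752
  P(5)·log₂(P(5)/Q(5)) = (1/60)·log₂((1/60)/(1/10)) = -0.04308

D_KL(P||Q) = 2.55967 + 0.18424 - 0.28413 + 0.32752 - 0.04308 = 2.74422 ≈ 2.7442 bits

D_KL(Q||P) = Σ Q(x) log₂(Q(x)/P(x))

Computing term by term:
  Q(1)·log₂(Q(1)/P(1)) = (1/60)·log₂((1/60)/(31/60)) = -0.08257
  Q(2)·log₂(Q(2)/P(2)) = (3/20)·log₂((3/20)/(1/4)) = -0.11054
  Q(3)·log₂(Q(3)/P(3)) = (43/60)·log₂((43/60)/(1/10)) = 2.03627
  Q(4)·log₂(Q(4)/P(4)) = (1/60)·log₂((1/60)/(7/60)) = -0.04679
  Q(5)·log₂(Q(5)/P(5)) = (1/10)·log₂((1/10)/(1/60)) = 0.25850

D_KL(Q||P) = -0.08257 - 0.11054 + 2.03627 - 0.04679 + 0.25850 = 2.05487 ≈ 2.0549 bits

These are NOT equal (difference: 0.6893 bits). KL divergence is asymmetric: D_KL(P||Q) ≠ D_KL(Q||P) in general.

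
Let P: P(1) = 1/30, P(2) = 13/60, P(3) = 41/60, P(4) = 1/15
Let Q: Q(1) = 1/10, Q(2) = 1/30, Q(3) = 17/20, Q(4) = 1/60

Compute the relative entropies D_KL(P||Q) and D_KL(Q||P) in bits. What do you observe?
D_KL(P||Q) = 0.4504 bits, D_KL(Q||P) = 0.3028 bits. The two directions give different values (D_KL(P||Q) exceeds D_KL(Q||P) by 0.1476 bits): KL divergence is asymmetric.

D_KL(P||Q) = Σ P(x) log₂(P(x)/Q(x))

Computing term by term:
  P(1)·log₂(P(1)/Q(1)) = (1/30)·log₂((1/30)/(1/10)) = -0.05283
  P(2)·log₂(P(2)/Q(2)) = (13/60)·log₂((13/60)/(1/30)) = 0.58510
  P(3)·log₂(P(3)/Q(3)) = (41/60)·log₂((41/60)/(17/20)) = -0.21516
  P(4)·log₂(P(4)/Q(4)) = (1/15)·log₂((1/15)/(1/60)) = 0.13333

D_KL(P||Q) = -0.05283 + 0.58510 - 0.21516 + 0.13333 = 0.45044 ≈ 0.4504 bits

D_KL(Q||P) = Σ Q(x) log₂(Q(x)/P(x))

Computing term by term:
  Q(1)·log₂(Q(1)/P(1)) = (1/10)·log₂((1/10)/(1/30)) = 0.15850
  Q(2)·log₂(Q(2)/P(2)) = (1/30)·log₂((1/30)/(13/60)) = -0.09001
  Q(3)·log₂(Q(3)/P(3)) = (17/20)·log₂((17/20)/(41/60)) = 0.26764
  Q(4)·log₂(Q(4)/P(4)) = (1/60)·log₂((1/60)/(1/15)) = -0.03333

D_KL(Q||P) = 0.15850 - 0.09001 + 0.26764 - 0.03333 = 0.30280 ≈ 0.3028 bits

These are NOT equal (difference: 0.1476 bits). KL divergence is asymmetric: D_KL(P||Q) ≠ D_KL(Q||P) in general.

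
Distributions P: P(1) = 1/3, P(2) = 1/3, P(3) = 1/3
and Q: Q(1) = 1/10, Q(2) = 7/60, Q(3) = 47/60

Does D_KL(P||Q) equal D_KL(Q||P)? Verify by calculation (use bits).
D_KL(P||Q) = 0.6730 bits, D_KL(Q||P) = 0.6152 bits. No — D_KL(P||Q) ≠ D_KL(Q||P) for this pair.

D_KL(P||Q) = Σ P(x) log₂(P(x)/Q(x))

Computing term by term:
  P(1)·log₂(P(1)/Q(1)) = (1/3)·log₂((1/3)/(1/10)) = 0.57899
  P(2)·log₂(P(2)/Q(2)) = (1/3)·log₂((1/3)/(7/60)) = 0.50486
  P(3)·log₂(P(3)/Q(3)) = (1/3)·log₂((1/3)/(47/60)) = -0.41089

D_KL(P||Q) = 0.57899 + 0.50486 - 0.41089 = 0.67296 ≈ 0.6730 bits

D_KL(Q||P) = Σ Q(x) log₂(Q(x)/P(x))

Computing term by term:
  Q(1)·log₂(Q(1)/P(1)) = (1/10)·log₂((1/10)/(1/3)) = -0.17370
  Q(2)·log₂(Q(2)/P(2)) = (7/60)·log₂((7/60)/(1/3)) = -0.17670
  Q(3)·log₂(Q(3)/P(3)) = (47/60)·log₂((47/60)/(1/3)) = 0.96558

D_KL(Q||P) = -0.17370 - 0.17670 + 0.96558 = 0.61518 ≈ 0.6152 bits

These are NOT equal (difference: 0.0578 bits). KL divergence is asymmetric: D_KL(P||Q) ≠ D_KL(Q||P) in general.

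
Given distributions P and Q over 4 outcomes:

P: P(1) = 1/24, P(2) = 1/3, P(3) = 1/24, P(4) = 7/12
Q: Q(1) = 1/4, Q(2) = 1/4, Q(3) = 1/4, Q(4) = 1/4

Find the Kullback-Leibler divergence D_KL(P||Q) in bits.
0.6360 bits

D_KL(P||Q) = Σ P(x) log₂(P(x)/Q(x))

Computing term by term:
  P(1)·log₂(P(1)/Q(1)) = (1/24)·log₂((1/24)/(1/4)) = -0.10771
  P(2)·log₂(P(2)/Q(2)) = (1/3)·log₂((1/3)/(1/4)) = 0.13835
  P(3)·log₂(P(3)/Q(3)) = (1/24)·log₂((1/24)/(1/4)) = -0.10771
  P(4)·log₂(P(4)/Q(4)) = (7/12)·log₂((7/12)/(1/4)) = 0.71306

D_KL(P||Q) = -0.10771 + 0.13835 - 0.10771 + 0.71306 = 0.63599 ≈ 0.6360 bits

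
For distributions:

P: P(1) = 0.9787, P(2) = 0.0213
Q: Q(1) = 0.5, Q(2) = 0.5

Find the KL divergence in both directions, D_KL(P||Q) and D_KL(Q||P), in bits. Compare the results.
D_KL(P||Q) = 0.8513 bits, D_KL(Q||P) = 1.7920 bits. D_KL(Q||P) is larger than D_KL(P||Q) by 0.9407 bits; the two directions differ.

D_KL(P||Q) = Σ P(x) log₂(P(x)/Q(x))

Computing term by term:
  P(1)·log₂(P(1)/Q(1)) = 0.9787·log₂(0.9787/0.5) = 0.94830
  P(2)·log₂(P(2)/Q(2)) = 0.0213·log₂(0.0213/0.5) = -0.09698

D_KL(P||Q) = 0.94830 - 0.09698 = 0.85132 ≈ 0.8513 bits

D_KL(Q||P) = Σ Q(x) log₂(Q(x)/P(x))

Computing term by term:
  Q(1)·log₂(Q(1)/P(1)) = 0.5·log₂(0.5/0.9787) = -0.48447
  Q(2)·log₂(Q(2)/P(2)) = 0.5·log₂(0.5/0.0213) = 2.27650

D_KL(Q||P) = -0.48447 + 2.27650 = 1.79203 ≈ 1.7920 bits

These are NOT equal (difference: 0.9407 bits). KL divergence is asymmetric: D_KL(P||Q) ≠ D_KL(Q||P) in general.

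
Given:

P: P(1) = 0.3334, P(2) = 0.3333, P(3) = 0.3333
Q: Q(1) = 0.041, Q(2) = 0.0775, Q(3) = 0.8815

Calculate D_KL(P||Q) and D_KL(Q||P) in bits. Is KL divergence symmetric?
D_KL(P||Q) = 1.2418 bits, D_KL(Q||P) = 0.9498 bits. No, KL divergence is not symmetric.

D_KL(P||Q) = Σ P(x) log₂(P(x)/Q(x))

Computing term by term:
  P(1)·log₂(P(1)/Q(1)) = 0.3334·log₂(0.3334/0.041) = 1.00805
  P(2)·log₂(P(2)/Q(2)) = 0.3333·log₂(0.3333/0.0775) = 0.70145
  P(3)·log₂(P(3)/Q(3)) = 0.3333·log₂(0.3333/0.8815) = -0.46767

D_KL(P||Q) = 1.00805 + 0.70145 - 0.46767 = 1.24183 ≈ 1.2418 bits

D_KL(Q||P) = Σ Q(x) log₂(Q(x)/P(x))

Computing term by term:
  Q(1)·log₂(Q(1)/P(1)) = 0.041·log₂(0.041/0.3334) = -0.12397
  Q(2)·log₂(Q(2)/P(2)) = 0.0775·log₂(0.0775/0.3333) = -0.16310
  Q(3)·log₂(Q(3)/P(3)) = 0.8815·log₂(0.8815/0.3333) = 1.23687

D_KL(Q||P) = -0.12397 - 0.16310 + 1.23687 = 0.94980 ≈ 0.9498 bits

These are NOT equal (difference: 0.2920 bits). KL divergence is asymmetric: D_KL(P||Q) ≠ D_KL(Q||P) in general.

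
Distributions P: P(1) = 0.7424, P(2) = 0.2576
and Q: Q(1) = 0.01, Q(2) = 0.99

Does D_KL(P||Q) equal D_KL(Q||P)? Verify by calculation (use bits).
D_KL(P||Q) = 4.1130 bits, D_KL(Q||P) = 1.8607 bits. No — D_KL(P||Q) ≠ D_KL(Q||P) for this pair.

D_KL(P||Q) = Σ P(x) log₂(P(x)/Q(x))

Computing term by term:
  P(1)·log₂(P(1)/Q(1)) = 0.7424·log₂(0.7424/0.01) = 4.61337
  P(2)·log₂(P(2)/Q(2)) = 0.2576·log₂(0.2576/0.99) = -0.50034

D_KL(P||Q) = 4.61337 - 0.50034 = 4.11303 ≈ 4.1130 bits

D_KL(Q||P) = Σ Q(x) log₂(Q(x)/P(x))

Computing term by term:
  Q(1)·log₂(Q(1)/P(1)) = 0.01·log₂(0.01/0.7424) = -0.06214
  Q(2)·log₂(Q(2)/P(2)) = 0.99·log₂(0.99/0.2576) = 1.92287

D_KL(Q||P) = -0.06214 + 1.92287 = 1.86073 ≈ 1.8607 bits

These are NOT equal (difference: 2.2523 bits). KL divergence is asymmetric: D_KL(P||Q) ≠ D_KL(Q||P) in general.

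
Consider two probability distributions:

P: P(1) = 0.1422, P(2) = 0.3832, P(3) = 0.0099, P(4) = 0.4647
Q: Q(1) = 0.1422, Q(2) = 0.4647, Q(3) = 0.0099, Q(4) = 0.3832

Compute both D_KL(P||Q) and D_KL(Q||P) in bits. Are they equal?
D_KL(P||Q) = 0.0227 bits, D_KL(Q||P) = 0.0227 bits. Yes, in this case they are equal (although KL divergence is not symmetric in general).

D_KL(P||Q) = Σ P(x) log₂(P(x)/Q(x))

Computing term by term:
  P(1)·log₂(P(1)/Q(1)) = 0.1422·log₂(0.1422/0.1422) = 0.00000
  P(2)·log₂(P(2)/Q(2)) = 0.3832·log₂(0.3832/0.4647) = -0.10661
  P(3)·log₂(P(3)/Q(3)) = 0.0099·log₂(0.0099/0.0099) = 0.00000
  P(4)·log₂(P(4)/Q(4)) = 0.4647·log₂(0.4647/0.3832) = 0.12928

D_KL(P||Q) = 0.00000 - 0.10661 + 0.00000 + 0.12928 = 0.02267 ≈ 0.0227 bits

D_KL(Q||P) = Σ Q(x) log₂(Q(x)/P(x))

Computing term by term:
  Q(1)·log₂(Q(1)/P(1)) = 0.1422·log₂(0.1422/0.1422) = 0.00000
  Q(2)·log₂(Q(2)/P(2)) = 0.4647·log₂(0.4647/0.3832) = 0.12928
  Q(3)·log₂(Q(3)/P(3)) = 0.0099·log₂(0.0099/0.0099) = 0.00000
  Q(4)·log₂(Q(4)/P(4)) = 0.3832·log₂(0.3832/0.4647) = -0.10661

D_KL(Q||P) = 0.00000 + 0.12928 + 0.00000 - 0.10661 = 0.02267 ≈ 0.0227 bits

These ARE equal here. Q is P with outcomes relabeled (Q(2) = P(4), Q(4) = P(2)) by a relabeling that is its own inverse, so the two sums contain exactly the same terms in a different order. This is a special case — KL divergence is not symmetric in general: D_KL(P||Q) ≠ D_KL(Q||P) for most P, Q.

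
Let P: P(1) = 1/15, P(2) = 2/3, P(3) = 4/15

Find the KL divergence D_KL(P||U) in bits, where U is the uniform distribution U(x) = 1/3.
0.4260 bits

U(i) = 1/3 for all i

D_KL(P||U) = Σ P(x) log₂(P(x) / (1/3))
           = Σ P(x) log₂(P(x)) + log₂(3)
           = log₂(3) - H(P)

H(P) = -Σ P(x) log₂(P(x)):
  -P(1)·log₂(P(1)) = -(1/15)·log₂(1/15) = 0.26046
  -P(2)·log₂(P(2)) = -(2/3)·log₂(2/3) = 0.38998
  -P(3)·log₂(P(3)) = -(4/15)·log₂(4/15) = 0.50850
H(P) = 0.26046 + 0.38998 + 0.50850 = 1.15894 bits

log₂(3) = 1.58496 bits

D_KL(P||U) = 1.58496 - 1.15894 = 0.42602 ≈ 0.4260 bits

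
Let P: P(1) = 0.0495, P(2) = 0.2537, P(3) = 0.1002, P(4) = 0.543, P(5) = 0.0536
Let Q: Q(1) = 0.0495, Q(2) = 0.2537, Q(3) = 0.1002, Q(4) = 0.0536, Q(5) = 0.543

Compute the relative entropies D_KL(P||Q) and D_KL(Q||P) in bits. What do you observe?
D_KL(P||Q) = 1.6349 bits, D_KL(Q||P) = 1.6349 bits. The two directions give the same value here, because Q is a self-inverse relabeling of P; in general KL divergence is asymmetric.

D_KL(P||Q) = Σ P(x) log₂(P(x)/Q(x))

Computing term by term:
  P(1)·log₂(P(1)/Q(1)) = 0.0495·log₂(0.0495/0.0495) = 0.00000
  P(2)·log₂(P(2)/Q(2)) = 0.2537·log₂(0.2537/0.2537) = 0.00000
  P(3)·log₂(P(3)/Q(3)) = 0.1002·log₂(0.1002/0.1002) = 0.00000
  P(4)·log₂(P(4)/Q(4)) = 0.543·log₂(0.543/0.0536) = 1.81397
  P(5)·log₂(P(5)/Q(5)) = 0.0536·log₂(0.0536/0.543) = -0.17906

D_KL(P||Q) = 0.00000 + 0.00000 + 0.00000 + 1.81397 - 0.17906 = 1.63491 ≈ 1.6349 bits

D_KL(Q||P) = Σ Q(x) log₂(Q(x)/P(x))

Computing term by term:
  Q(1)·log₂(Q(1)/P(1)) = 0.0495·log₂(0.0495/0.0495) = 0.00000
  Q(2)·log₂(Q(2)/P(2)) = 0.2537·log₂(0.2537/0.2537) = 0.00000
  Q(3)·log₂(Q(3)/P(3)) = 0.1002·log₂(0.1002/0.1002) = 0.00000
  Q(4)·log₂(Q(4)/P(4)) = 0.0536·log₂(0.0536/0.543) = -0.17906
  Q(5)·log₂(Q(5)/P(5)) = 0.543·log₂(0.543/0.0536) = 1.81397

D_KL(Q||P) = 0.00000 + 0.00000 + 0.00000 - 0.17906 + 1.81397 = 1.63491 ≈ 1.6349 bits

These ARE equal here. Q is P with outcomes relabeled (Q(4) = P(5), Q(5) = P(4)) by a relabeling that is its own inverse, so the two sums contain exactly the same terms in a different order. This is a special case — KL divergence is not symmetric in general: D_KL(P||Q) ≠ D_KL(Q||P) for most P, Q.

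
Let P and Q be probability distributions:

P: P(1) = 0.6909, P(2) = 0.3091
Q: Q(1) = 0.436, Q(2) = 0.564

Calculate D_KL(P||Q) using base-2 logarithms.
0.1907 bits

D_KL(P||Q) = Σ P(x) log₂(P(x)/Q(x))

Computing term by term:
  P(1)·log₂(P(1)/Q(1)) = 0.6909·log₂(0.6909/0.436) = 0.45886
  P(2)·log₂(P(2)/Q(2)) = 0.3091·log₂(0.3091/0.564) = -0.26818

D_KL(P||Q) = 0.45886 - 0.26818 = 0.19068 ≈ 0.1907 bits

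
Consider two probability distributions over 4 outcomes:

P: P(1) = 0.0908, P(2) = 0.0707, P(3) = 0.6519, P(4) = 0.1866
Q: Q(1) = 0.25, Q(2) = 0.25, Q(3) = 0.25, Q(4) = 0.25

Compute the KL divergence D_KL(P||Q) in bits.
0.5612 bits

D_KL(P||Q) = Σ P(x) log₂(P(x)/Q(x))

Computing term by term:
  P(1)·log₂(P(1)/Q(1)) = 0.0908·log₂(0.0908/0.25) = -0.13267
  P(2)·log₂(P(2)/Q(2)) = 0.0707·log₂(0.0707/0.25) = -0.12883
  P(3)·log₂(P(3)/Q(3)) = 0.6519·log₂(0.6519/0.25) = 0.90140
  P(4)·log₂(P(4)/Q(4)) = 0.1866·log₂(0.1866/0.25) = -0.07874

D_KL(P||Q) = -0.13267 - 0.12883 + 0.90140 - 0.07874 = 0.56116 ≈ 0.5612 bits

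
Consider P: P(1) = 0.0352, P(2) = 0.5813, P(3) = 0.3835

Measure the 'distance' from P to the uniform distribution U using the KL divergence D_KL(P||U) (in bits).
0.4298 bits

U(i) = 1/3 for all i

D_KL(P||U) = Σ P(x) log₂(P(x) / (1/3))
           = Σ P(x) log₂(P(x)) + log₂(3)
           = log₂(3) - H(P)

H(P) = -Σ P(x) log₂(P(x)):
  -P(1)·log₂(P(1)) = -(0.0352)·log₂(0.0352) = 0.16996
  -P(2)·log₂(P(2)) = -(0.5813)·log₂(0.5813) = 0.45495
  -P(3)·log₂(P(3)) = -(0.3835)·log₂(0.3835) = 0.53027
H(P) = 0.16996 + 0.45495 + 0.53027 = 1.15518 bits

log₂(3) = 1.58496 bits

D_KL(P||U) = 1.58496 - 1.15518 = 0.42978 ≈ 0.4298 bits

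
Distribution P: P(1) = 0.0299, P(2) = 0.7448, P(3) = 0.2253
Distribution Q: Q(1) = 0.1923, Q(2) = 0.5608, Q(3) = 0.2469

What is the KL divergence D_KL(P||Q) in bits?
0.1949 bits

D_KL(P||Q) = Σ P(x) log₂(P(x)/Q(x))

Computing term by term:
  P(1)·log₂(P(1)/Q(1)) = 0.0299·log₂(0.0299/0.1923) = -0.08029
  P(2)·log₂(P(2)/Q(2)) = 0.7448·log₂(0.7448/0.5608) = 0.30490
  P(3)·log₂(P(3)/Q(3)) = 0.2253·log₂(0.2253/0.2469) = -0.02976

D_KL(P||Q) = -0.08029 + 0.30490 - 0.02976 = 0.19485 ≈ 0.1949 bits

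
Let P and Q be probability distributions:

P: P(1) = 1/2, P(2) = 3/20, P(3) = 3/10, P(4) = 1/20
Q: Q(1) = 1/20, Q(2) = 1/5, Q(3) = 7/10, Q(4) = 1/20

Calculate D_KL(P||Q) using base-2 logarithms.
1.2320 bits

D_KL(P||Q) = Σ P(x) log₂(P(x)/Q(x))

Computing term by term:
  P(1)·log₂(P(1)/Q(1)) = (1/2)·log₂((1/2)/(1/20)) = 1.66096
  P(2)·log₂(P(2)/Q(2)) = (3/20)·log₂((3/20)/(1/5)) = -0.06226
  P(3)·log₂(P(3)/Q(3)) = (3/10)·log₂((3/10)/(7/10)) = -0.36672
  P(4)·log₂(P(4)/Q(4)) = (1/20)·log₂((1/20)/(1/20)) = 0.00000

D_KL(P||Q) = 1.66096 - 0.06226 - 0.36672 + 0.00000 = 1.23198 ≈ 1.2320 bits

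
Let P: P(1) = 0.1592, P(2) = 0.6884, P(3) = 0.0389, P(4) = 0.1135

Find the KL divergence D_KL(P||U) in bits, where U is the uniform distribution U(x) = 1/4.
0.6686 bits

U(i) = 1/4 for all i

D_KL(P||U) = Σ P(x) log₂(P(x) / (1/4))
           = Σ P(x) log₂(P(x)) + log₂(4)
           = log₂(4) - H(P)

H(P) = -Σ P(x) log₂(P(x)):
  -P(1)·log₂(P(1)) = -(0.1592)·log₂(0.1592) = 0.42205
  -P(2)·log₂(P(2)) = -(0.6884)·log₂(0.6884) = 0.37083
  -P(3)·log₂(P(3)) = -(0.0389)·log₂(0.0389) = 0.18221
  -P(4)·log₂(P(4)) = -(0.1135)·log₂(0.1135) = 0.35630
H(P) = 0.42205 + 0.37083 + 0.18221 + 0.35630 = 1.33139 bits

log₂(4) = 2.00000 bits

D_KL(P||U) = 2.00000 - 1.33139 = 0.66861 ≈ 0.6686 bits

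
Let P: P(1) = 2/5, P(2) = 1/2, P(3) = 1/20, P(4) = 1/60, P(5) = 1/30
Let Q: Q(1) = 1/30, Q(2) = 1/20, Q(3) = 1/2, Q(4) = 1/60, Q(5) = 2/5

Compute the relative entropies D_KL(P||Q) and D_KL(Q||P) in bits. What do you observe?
D_KL(P||Q) = 2.8094 bits, D_KL(Q||P) = 2.8094 bits. The two directions give the same value here, because Q is a self-inverse relabeling of P; in general KL divergence is asymmetric.

D_KL(P||Q) = Σ P(x) log₂(P(x)/Q(x))

Computing term by term:
  P(1)·log₂(P(1)/Q(1)) = (2/5)·log₂((2/5)/(1/30)) = 1.43399
  P(2)·log₂(P(2)/Q(2)) = (1/2)·log₂((1/2)/(1/20)) = 1.66096
  P(3)·log₂(P(3)/Q(3)) = (1/20)·log₂((1/20)/(1/2)) = -0.16610
  P(4)·log₂(P(4)/Q(4)) = (1/60)·log₂((1/60)/(1/60)) = 0.00000
  P(5)·log₂(P(5)/Q(5)) = (1/30)·log₂((1/30)/(2/5)) = -0.11950

D_KL(P||Q) = 1.43399 + 1.66096 - 0.16610 + 0.00000 - 0.11950 = 2.80935 ≈ 2.8094 bits

D_KL(Q||P) = Σ Q(x) log₂(Q(x)/P(x))

Computing term by term:
  Q(1)·log₂(Q(1)/P(1)) = (1/30)·log₂((1/30)/(2/5)) = -0.11950
  Q(2)·log₂(Q(2)/P(2)) = (1/20)·log₂((1/20)/(1/2)) = -0.16610
  Q(3)·log₂(Q(3)/P(3)) = (1/2)·log₂((1/2)/(1/20)) = 1.66096
  Q(4)·log₂(Q(4)/P(4)) = (1/60)·log₂((1/60)/(1/60)) = 0.00000
  Q(5)·log₂(Q(5)/P(5)) = (2/5)·log₂((2/5)/(1/30)) = 1.43399

D_KL(Q||P) = -0.11950 - 0.16610 + 1.66096 + 0.00000 + 1.43399 = 2.80935 ≈ 2.8094 bits

These ARE equal here. Q is P with outcomes relabeled (Q(1) = P(5), Q(2) = P(3), Q(3) = P(2), Q(5) = P(1)) by a relabeling that is its own inverse, so the two sums contain exactly the same terms in a different order. This is a special case — KL divergence is not symmetric in general: D_KL(P||Q) ≠ D_KL(Q||P) for most P, Q.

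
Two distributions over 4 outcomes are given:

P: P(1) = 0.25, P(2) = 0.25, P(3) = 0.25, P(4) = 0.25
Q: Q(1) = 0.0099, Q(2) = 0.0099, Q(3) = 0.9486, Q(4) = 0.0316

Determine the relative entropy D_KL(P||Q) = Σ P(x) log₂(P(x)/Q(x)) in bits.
2.5942 bits

D_KL(P||Q) = Σ P(x) log₂(P(x)/Q(x))

Computing term by term:
  P(1)·log₂(P(1)/Q(1)) = 0.25·log₂(0.25/0.0099) = 1.16459
  P(2)·log₂(P(2)/Q(2)) = 0.25·log₂(0.25/0.0099) = 1.16459
  P(3)·log₂(P(3)/Q(3)) = 0.25·log₂(0.25/0.9486) = -0.48097
  P(4)·log₂(P(4)/Q(4)) = 0.25·log₂(0.25/0.0316) = 0.74598

D_KL(P||Q) = 1.16459 + 1.16459 - 0.48097 + 0.74598 = 2.59419 ≈ 2.5942 bits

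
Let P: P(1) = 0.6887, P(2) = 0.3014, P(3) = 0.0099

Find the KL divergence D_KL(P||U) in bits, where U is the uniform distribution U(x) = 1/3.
0.6270 bits

U(i) = 1/3 for all i

D_KL(P||U) = Σ P(x) log₂(P(x) / (1/3))
           = Σ P(x) log₂(P(x)) + log₂(3)
           = log₂(3) - H(P)

H(P) = -Σ P(x) log₂(P(x)):
  -P(1)·log₂(P(1)) = -(0.6887)·log₂(0.6887) = 0.37056
  -P(2)·log₂(P(2)) = -(0.3014)·log₂(0.3014) = 0.52150
  -P(3)·log₂(P(3)) = -(0.0099)·log₂(0.0099) = 0.06592
H(P) = 0.37056 + 0.52150 + 0.06592 = 0.95798 bits

log₂(3) = 1.58496 bits

D_KL(P||U) = 1.58496 - 0.95798 = 0.62698 ≈ 0.6270 bits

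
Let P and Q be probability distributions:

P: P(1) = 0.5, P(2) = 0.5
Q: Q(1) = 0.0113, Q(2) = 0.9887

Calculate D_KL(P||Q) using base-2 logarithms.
2.2420 bits

D_KL(P||Q) = Σ P(x) log₂(P(x)/Q(x))

Computing term by term:
  P(1)·log₂(P(1)/Q(1)) = 0.5·log₂(0.5/0.0113) = 2.73377
  P(2)·log₂(P(2)/Q(2)) = 0.5·log₂(0.5/0.9887) = -0.49180

D_KL(P||Q) = 2.73377 - 0.49180 = 2.24197 ≈ 2.2420 bits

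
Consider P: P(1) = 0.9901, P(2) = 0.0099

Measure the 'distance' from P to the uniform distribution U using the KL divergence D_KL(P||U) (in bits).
0.9199 bits

U(i) = 1/2 for all i

D_KL(P||U) = Σ P(x) log₂(P(x) / (1/2))
           = Σ P(x) log₂(P(x)) + log₂(2)
           = log₂(2) - H(P)

H(P) = -Σ P(x) log₂(P(x)):
  -P(1)·log₂(P(1)) = -(0.9901)·log₂(0.9901) = 0.01421
  -P(2)·log₂(P(2)) = -(0.0099)·log₂(0.0099) = 0.06592
H(P) = 0.01421 + 0.06592 = 0.08013 bits

log₂(2) = 1.00000 bits

D_KL(P||U) = 1.00000 - 0.08013 = 0.91987 ≈ 0.9199 bits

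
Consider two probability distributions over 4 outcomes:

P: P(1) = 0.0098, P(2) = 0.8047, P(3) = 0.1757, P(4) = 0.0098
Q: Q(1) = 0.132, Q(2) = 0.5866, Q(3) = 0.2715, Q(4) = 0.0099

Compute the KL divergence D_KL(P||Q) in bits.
0.2198 bits

D_KL(P||Q) = Σ P(x) log₂(P(x)/Q(x))

Computing term by term:
  P(1)·log₂(P(1)/Q(1)) = 0.0098·log₂(0.0098/0.132) = -0.03677
  P(2)·log₂(P(2)/Q(2)) = 0.8047·log₂(0.8047/0.5866) = 0.36700
  P(3)·log₂(P(3)/Q(3)) = 0.1757·log₂(0.1757/0.2715) = -0.11031
  P(4)·log₂(P(4)/Q(4)) = 0.0098·log₂(0.0098/0.0099) = -0.00014

D_KL(P||Q) = -0.03677 + 0.36700 - 0.11031 - 0.00014 = 0.21978 ≈ 0.2198 bits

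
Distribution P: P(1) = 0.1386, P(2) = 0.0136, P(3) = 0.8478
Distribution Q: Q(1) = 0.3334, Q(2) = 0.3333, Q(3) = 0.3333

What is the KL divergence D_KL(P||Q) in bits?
0.9036 bits

D_KL(P||Q) = Σ P(x) log₂(P(x)/Q(x))

Computing term by term:
  P(1)·log₂(P(1)/Q(1)) = 0.1386·log₂(0.1386/0.3334) = -0.17551
  P(2)·log₂(P(2)/Q(2)) = 0.0136·log₂(0.0136/0.3333) = -0.06277
  P(3)·log₂(P(3)/Q(3)) = 0.8478·log₂(0.8478/0.3333) = 1.14190

D_KL(P||Q) = -0.17551 - 0.06277 + 1.14190 = 0.90362 ≈ 0.9036 bits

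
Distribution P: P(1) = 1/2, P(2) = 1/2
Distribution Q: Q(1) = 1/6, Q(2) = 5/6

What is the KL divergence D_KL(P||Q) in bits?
0.4240 bits

D_KL(P||Q) = Σ P(x) log₂(P(x)/Q(x))

Computing term by term:
  P(1)·log₂(P(1)/Q(1)) = (1/2)·log₂((1/2)/(1/6)) = 0.79248
  P(2)·log₂(P(2)/Q(2)) = (1/2)·log₂((1/2)/(5/6)) = -0.36848

D_KL(P||Q) = 0.79248 - 0.36848 = 0.42400 ≈ 0.4240 bits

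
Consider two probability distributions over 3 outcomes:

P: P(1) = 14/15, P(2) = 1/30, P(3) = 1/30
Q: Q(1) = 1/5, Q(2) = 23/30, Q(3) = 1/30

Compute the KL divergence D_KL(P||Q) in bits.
1.9234 bits

D_KL(P||Q) = Σ P(x) log₂(P(x)/Q(x))

Computing term by term:
  P(1)·log₂(P(1)/Q(1)) = (14/15)·log₂((14/15)/(1/5)) = 2.07423
  P(2)·log₂(P(2)/Q(2)) = (1/30)·log₂((1/30)/(23/30)) = -0.15079
  P(3)·log₂(P(3)/Q(3)) = (1/30)·log₂((1/30)/(1/30)) = 0.00000

D_KL(P||Q) = 2.07423 - 0.15079 + 0.00000 = 1.92344 ≈ 1.9234 bits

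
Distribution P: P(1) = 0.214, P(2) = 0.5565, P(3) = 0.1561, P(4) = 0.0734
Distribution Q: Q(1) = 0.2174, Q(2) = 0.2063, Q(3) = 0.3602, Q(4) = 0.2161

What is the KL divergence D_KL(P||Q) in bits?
0.4892 bits

D_KL(P||Q) = Σ P(x) log₂(P(x)/Q(x))

Computing term by term:
  P(1)·log₂(P(1)/Q(1)) = 0.214·log₂(0.214/0.2174) = -0.00487
  P(2)·log₂(P(2)/Q(2)) = 0.5565·log₂(0.5565/0.2063) = 0.79671
  P(3)·log₂(P(3)/Q(3)) = 0.1561·log₂(0.1561/0.3602) = -0.18831
  P(4)·log₂(P(4)/Q(4)) = 0.0734·log₂(0.0734/0.2161) = -0.11435

D_KL(P||Q) = -0.00487 + 0.79671 - 0.18831 - 0.11435 = 0.48918 ≈ 0.4892 bits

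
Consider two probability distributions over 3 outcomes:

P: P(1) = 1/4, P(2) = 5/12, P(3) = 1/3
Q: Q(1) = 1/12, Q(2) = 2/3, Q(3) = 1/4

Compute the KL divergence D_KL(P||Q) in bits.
0.2521 bits

D_KL(P||Q) = Σ P(x) log₂(P(x)/Q(x))

Computing term by term:
  P(1)·log₂(P(1)/Q(1)) = (1/4)·log₂((1/4)/(1/12)) = 0.39624
  P(2)·log₂(P(2)/Q(2)) = (5/12)·log₂((5/12)/(2/3)) = -0.28253
  P(3)·log₂(P(3)/Q(3)) = (1/3)·log₂((1/3)/(1/4)) = 0.13835

D_KL(P||Q) = 0.39624 - 0.28253 + 0.13835 = 0.25206 ≈ 0.2521 bits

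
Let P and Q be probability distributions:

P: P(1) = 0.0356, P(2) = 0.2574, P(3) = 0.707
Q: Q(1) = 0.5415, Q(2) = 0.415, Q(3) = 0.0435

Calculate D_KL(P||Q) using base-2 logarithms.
2.5268 bits

D_KL(P||Q) = Σ P(x) log₂(P(x)/Q(x))

Computing term by term:
  P(1)·log₂(P(1)/Q(1)) = 0.0356·log₂(0.0356/0.5415) = -0.13980
  P(2)·log₂(P(2)/Q(2)) = 0.2574·log₂(0.2574/0.415) = -0.17737
  P(3)·log₂(P(3)/Q(3)) = 0.707·log₂(0.707/0.0435) = 2.84399

D_KL(P||Q) = -0.13980 - 0.17737 + 2.84399 = 2.52682 ≈ 2.5268 bits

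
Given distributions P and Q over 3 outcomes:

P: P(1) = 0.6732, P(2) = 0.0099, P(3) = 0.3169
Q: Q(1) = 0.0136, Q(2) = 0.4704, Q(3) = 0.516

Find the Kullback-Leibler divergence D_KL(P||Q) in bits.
3.5116 bits

D_KL(P||Q) = Σ P(x) log₂(P(x)/Q(x))

Computing term by term:
  P(1)·log₂(P(1)/Q(1)) = 0.6732·log₂(0.6732/0.0136) = 3.78968
  P(2)·log₂(P(2)/Q(2)) = 0.0099·log₂(0.0099/0.4704) = -0.05515
  P(3)·log₂(P(3)/Q(3)) = 0.3169·log₂(0.3169/0.516) = -0.22289

D_KL(P||Q) = 3.78968 - 0.05515 - 0.22289 = 3.51164 ≈ 3.5116 bits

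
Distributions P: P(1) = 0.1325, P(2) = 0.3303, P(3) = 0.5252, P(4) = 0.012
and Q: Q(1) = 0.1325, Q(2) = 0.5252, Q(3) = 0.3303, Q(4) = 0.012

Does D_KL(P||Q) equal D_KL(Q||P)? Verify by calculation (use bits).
D_KL(P||Q) = 0.1304 bits, D_KL(Q||P) = 0.1304 bits. Yes — for this pair D_KL(P||Q) = D_KL(Q||P).

D_KL(P||Q) = Σ P(x) log₂(P(x)/Q(x))

Computing term by term:
  P(1)·log₂(P(1)/Q(1)) = 0.1325·log₂(0.1325/0.1325) = 0.00000
  P(2)·log₂(P(2)/Q(2)) = 0.3303·log₂(0.3303/0.5252) = -0.22100
  P(3)·log₂(P(3)/Q(3)) = 0.5252·log₂(0.5252/0.3303) = 0.35141
  P(4)·log₂(P(4)/Q(4)) = 0.012·log₂(0.012/0.012) = 0.00000

D_KL(P||Q) = 0.00000 - 0.22100 + 0.35141 + 0.00000 = 0.13041 ≈ 0.1304 bits

D_KL(Q||P) = Σ Q(x) log₂(Q(x)/P(x))

Computing term by term:
  Q(1)·log₂(Q(1)/P(1)) = 0.1325·log₂(0.1325/0.1325) = 0.00000
  Q(2)·log₂(Q(2)/P(2)) = 0.5252·log₂(0.5252/0.3303) = 0.35141
  Q(3)·log₂(Q(3)/P(3)) = 0.3303·log₂(0.3303/0.5252) = -0.22100
  Q(4)·log₂(Q(4)/P(4)) = 0.012·log₂(0.012/0.012) = 0.00000

D_KL(Q||P) = 0.00000 + 0.35141 - 0.22100 + 0.00000 = 0.13041 ≈ 0.1304 bits

These ARE equal here. Q is P with outcomes relabeled (Q(2) = P(3), Q(3) = P(2)) by a relabeling that is its own inverse, so the two sums contain exactly the same terms in a different order. This is a special case — KL divergence is not symmetric in general: D_KL(P||Q) ≠ D_KL(Q||P) for most P, Q.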